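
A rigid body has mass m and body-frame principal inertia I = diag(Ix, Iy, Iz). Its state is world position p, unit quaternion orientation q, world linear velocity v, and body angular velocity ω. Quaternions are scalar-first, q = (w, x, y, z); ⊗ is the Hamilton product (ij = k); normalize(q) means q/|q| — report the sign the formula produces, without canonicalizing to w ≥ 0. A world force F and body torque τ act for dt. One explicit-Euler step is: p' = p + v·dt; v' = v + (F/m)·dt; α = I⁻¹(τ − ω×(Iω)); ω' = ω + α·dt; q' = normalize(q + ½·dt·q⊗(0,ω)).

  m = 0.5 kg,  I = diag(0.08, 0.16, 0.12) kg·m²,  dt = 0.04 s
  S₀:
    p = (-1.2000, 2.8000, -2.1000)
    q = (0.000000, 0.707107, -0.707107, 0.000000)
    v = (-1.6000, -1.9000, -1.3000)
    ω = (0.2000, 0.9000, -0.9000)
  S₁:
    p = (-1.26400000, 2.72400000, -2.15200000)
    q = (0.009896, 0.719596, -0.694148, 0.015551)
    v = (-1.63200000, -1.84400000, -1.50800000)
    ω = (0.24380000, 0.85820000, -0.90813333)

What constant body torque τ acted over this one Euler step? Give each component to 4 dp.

ω₁ − ω₀ = (0.04380000, -0.04180000, -0.00813333)
ω₀×(Iω₀) = (0.0324, 0.0072, 0.0144)
τ = I·(Δω/dt) + ω₀×(Iω₀) = (0.1200, -0.1600, -0.0100)

τ = (0.1200, -0.1600, -0.0100)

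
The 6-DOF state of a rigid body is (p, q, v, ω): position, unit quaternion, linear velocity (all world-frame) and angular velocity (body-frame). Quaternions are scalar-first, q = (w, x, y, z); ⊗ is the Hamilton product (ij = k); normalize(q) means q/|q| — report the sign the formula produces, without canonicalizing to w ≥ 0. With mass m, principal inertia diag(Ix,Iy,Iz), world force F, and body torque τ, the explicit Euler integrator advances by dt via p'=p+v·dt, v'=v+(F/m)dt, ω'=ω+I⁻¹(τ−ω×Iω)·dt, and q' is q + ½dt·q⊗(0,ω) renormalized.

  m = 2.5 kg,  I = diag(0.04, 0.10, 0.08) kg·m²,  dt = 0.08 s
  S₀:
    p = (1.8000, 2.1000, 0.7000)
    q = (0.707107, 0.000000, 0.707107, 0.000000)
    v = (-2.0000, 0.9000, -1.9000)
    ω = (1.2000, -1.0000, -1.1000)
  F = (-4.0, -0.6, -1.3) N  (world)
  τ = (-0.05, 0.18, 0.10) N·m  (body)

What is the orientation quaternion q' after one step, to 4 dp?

Hamilton product q⊗(0,ω) = (0.7071070, 0.0707107, -0.7071070, -1.6263461)
updated quaternion q' = (0.7333, 0.0028, 0.6768, -0.0649)

q' = (0.7333, 0.0028, 0.6768, -0.0649)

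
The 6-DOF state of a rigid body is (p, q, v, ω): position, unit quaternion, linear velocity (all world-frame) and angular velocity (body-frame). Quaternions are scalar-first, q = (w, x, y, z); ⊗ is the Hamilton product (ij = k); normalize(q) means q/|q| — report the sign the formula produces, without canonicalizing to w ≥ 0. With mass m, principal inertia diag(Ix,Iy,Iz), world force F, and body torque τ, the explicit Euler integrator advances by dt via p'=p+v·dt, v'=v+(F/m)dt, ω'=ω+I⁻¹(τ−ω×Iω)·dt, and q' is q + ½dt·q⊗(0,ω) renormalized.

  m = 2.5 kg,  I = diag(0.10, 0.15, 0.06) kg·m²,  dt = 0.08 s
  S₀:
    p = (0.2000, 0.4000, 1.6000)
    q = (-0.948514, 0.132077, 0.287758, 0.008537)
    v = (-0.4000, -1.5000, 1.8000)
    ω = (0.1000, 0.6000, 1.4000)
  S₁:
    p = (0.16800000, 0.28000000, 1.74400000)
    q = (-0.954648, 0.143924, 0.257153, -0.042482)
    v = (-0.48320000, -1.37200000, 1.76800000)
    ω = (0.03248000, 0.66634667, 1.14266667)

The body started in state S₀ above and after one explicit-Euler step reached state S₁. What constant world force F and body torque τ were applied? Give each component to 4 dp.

velocity change Δv = (-0.08320000, 0.12800000, -0.03200000)
F = m·Δv/dt = (-2.6000, 4.0000, -1.0000)
Δω = ω₁−ω₀ = (-0.06752000, 0.06634667, -0.25733333)
ω₀×(Iω₀) = (-0.0756, 0.0056, 0.0030)
τ = I·(Δω/dt) + ω₀×(Iω₀) = (-0.1600, 0.1300, -0.1900)

F = (-2.6000, 4.0000, -1.0000)
τ = (-0.1600, 0.1300, -0.1900)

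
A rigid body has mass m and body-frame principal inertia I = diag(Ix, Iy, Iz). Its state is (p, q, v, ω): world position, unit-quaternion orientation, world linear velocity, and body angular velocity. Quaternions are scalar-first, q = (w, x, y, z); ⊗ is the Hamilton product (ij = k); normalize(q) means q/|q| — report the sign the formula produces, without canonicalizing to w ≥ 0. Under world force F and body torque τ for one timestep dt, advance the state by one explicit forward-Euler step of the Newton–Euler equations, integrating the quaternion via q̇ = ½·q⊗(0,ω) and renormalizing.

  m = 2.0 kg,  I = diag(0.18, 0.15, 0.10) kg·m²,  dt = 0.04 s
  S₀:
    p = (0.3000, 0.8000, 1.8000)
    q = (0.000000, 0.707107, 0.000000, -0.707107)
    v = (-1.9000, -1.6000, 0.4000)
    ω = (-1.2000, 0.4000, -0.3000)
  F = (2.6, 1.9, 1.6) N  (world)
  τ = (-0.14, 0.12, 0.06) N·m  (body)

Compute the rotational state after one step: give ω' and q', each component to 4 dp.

ω' = (-1.2324, 0.4243, -0.2818)
q' = (0.0127, 0.7125, 0.0212, -0.7012)

ω×(Iω) gyroscopic = (0.0060, 0.0288, 0.0144)
α = I⁻¹(τ − ω×Iω) = (-0.8111, 0.6080, 0.4560)
ω + α·dt = (-1.2324, 0.4243, -0.2818)
q⊗(0,ω) = (0.6363963, 0.2828428, 1.0606605, 0.2828428)
q + ½dt·q⊗(0,ω), renormalized = (0.0127, 0.7125, 0.0212, -0.7012)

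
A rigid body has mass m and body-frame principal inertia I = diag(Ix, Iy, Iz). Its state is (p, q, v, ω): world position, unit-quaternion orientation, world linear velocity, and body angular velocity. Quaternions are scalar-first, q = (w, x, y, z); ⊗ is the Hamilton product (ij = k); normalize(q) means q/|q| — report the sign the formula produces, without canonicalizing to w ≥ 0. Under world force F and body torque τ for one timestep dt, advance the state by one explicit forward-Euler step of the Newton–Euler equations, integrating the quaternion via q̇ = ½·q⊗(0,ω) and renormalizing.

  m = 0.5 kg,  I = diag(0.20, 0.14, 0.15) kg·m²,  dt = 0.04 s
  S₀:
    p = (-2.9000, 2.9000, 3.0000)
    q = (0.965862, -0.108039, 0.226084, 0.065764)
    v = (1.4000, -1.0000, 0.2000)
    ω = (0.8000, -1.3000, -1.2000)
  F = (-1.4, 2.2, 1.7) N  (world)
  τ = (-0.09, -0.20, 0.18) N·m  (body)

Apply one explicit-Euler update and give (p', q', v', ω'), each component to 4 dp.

ω×(Iω) gyroscopic = (0.0156, -0.0480, 0.0624)
(τ − ω×Iω)/I = (-0.5280, -1.0857, 0.7840)
new body rate ω' = (0.7789, -1.3434, -1.1686)
Hamilton product q⊗(0,ω) = (0.4592572, 0.5868820, -1.3326562, -1.1994509)
q + ½dt·q⊗(0,ω), renormalized = (0.9743, -0.0962, 0.1993, 0.0417)
p + v·dt = (-2.8440, 2.8600, 3.0080)
v' = v + a·dt = (1.2880, -0.8240, 0.3360)

p' = (-2.8440, 2.8600, 3.0080)
q' = (0.9743, -0.0962, 0.1993, 0.0417)
v' = (1.2880, -0.8240, 0.3360)
ω' = (0.7789, -1.3434, -1.1686)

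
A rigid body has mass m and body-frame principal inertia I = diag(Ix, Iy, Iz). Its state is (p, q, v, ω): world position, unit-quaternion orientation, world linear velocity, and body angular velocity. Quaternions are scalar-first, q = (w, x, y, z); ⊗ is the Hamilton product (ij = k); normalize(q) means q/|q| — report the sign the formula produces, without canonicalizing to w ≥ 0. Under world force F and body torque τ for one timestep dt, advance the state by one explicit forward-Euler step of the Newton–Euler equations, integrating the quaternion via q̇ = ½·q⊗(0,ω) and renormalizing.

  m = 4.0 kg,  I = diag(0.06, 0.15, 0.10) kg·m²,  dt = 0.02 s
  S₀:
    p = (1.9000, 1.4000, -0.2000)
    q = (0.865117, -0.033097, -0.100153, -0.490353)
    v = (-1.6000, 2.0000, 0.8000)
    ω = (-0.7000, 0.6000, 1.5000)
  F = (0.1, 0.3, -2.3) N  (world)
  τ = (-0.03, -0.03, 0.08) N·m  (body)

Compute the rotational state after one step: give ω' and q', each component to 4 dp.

ω' = (-0.6950, 0.5904, 1.5236)
q' = (0.8727, -0.0377, -0.0910, -0.4782)

α = I⁻¹(τ − ω×Iω) = (0.2500, -0.4800, 1.1780)
new body rate ω' = (-0.6950, 0.5904, 1.5236)
Hamilton product q⊗(0,ω) = (0.7724534, -0.4615996, 0.9119628, 1.2077102)
q' = normalize(q + ½dt·q⊗(0,ω)) = (0.8727, -0.0377, -0.0910, -0.4782)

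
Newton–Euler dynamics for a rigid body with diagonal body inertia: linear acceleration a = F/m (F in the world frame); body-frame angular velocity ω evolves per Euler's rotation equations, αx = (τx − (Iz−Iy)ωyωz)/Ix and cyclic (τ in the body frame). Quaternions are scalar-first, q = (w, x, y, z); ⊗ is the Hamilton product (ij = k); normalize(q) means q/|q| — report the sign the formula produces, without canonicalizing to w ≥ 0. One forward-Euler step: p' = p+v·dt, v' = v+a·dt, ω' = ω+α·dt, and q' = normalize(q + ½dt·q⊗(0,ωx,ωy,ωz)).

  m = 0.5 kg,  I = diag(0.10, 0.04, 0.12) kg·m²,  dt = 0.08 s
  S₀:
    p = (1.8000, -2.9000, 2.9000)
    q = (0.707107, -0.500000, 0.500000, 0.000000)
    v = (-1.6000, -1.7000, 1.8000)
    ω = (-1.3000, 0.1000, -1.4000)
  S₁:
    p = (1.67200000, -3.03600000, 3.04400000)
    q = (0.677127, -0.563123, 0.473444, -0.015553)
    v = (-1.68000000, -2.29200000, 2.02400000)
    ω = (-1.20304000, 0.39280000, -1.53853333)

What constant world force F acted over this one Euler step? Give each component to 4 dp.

F = (-0.5000, -3.7000, 1.4000)

v₁ − v₀ = (-0.08000000, -0.59200000, 0.22400000)
applied force F = (-0.5000, -3.7000, 1.4000)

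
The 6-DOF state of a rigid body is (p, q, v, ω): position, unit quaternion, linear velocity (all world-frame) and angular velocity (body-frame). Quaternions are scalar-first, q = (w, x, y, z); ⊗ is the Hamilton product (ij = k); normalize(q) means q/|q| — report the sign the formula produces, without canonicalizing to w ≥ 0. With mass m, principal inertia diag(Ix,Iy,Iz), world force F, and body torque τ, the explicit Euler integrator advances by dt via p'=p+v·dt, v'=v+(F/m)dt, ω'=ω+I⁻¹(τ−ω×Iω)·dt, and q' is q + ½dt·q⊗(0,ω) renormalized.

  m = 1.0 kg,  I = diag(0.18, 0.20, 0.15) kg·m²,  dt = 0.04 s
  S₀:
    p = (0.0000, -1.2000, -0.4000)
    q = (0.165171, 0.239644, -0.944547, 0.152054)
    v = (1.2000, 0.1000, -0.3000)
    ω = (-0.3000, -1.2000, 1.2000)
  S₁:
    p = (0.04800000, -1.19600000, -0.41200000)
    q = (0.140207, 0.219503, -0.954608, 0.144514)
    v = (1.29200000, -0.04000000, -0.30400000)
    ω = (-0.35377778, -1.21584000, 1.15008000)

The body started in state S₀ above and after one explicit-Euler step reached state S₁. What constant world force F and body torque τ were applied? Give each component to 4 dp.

rate change Δω = (-0.05377778, -0.01584000, -0.04992000)
gyro term ω₀×Iω₀ = (0.0720, -0.0108, 0.0072)
I·α + gyro = (-0.1700, -0.0900, -0.1800)
Δv = v₁−v₀ = (0.09200000, -0.14000000, -0.00400000)
applied force F = (2.3000, -3.5000, -0.1000)

F = (2.3000, -3.5000, -0.1000)
τ = (-0.1700, -0.0900, -0.1800)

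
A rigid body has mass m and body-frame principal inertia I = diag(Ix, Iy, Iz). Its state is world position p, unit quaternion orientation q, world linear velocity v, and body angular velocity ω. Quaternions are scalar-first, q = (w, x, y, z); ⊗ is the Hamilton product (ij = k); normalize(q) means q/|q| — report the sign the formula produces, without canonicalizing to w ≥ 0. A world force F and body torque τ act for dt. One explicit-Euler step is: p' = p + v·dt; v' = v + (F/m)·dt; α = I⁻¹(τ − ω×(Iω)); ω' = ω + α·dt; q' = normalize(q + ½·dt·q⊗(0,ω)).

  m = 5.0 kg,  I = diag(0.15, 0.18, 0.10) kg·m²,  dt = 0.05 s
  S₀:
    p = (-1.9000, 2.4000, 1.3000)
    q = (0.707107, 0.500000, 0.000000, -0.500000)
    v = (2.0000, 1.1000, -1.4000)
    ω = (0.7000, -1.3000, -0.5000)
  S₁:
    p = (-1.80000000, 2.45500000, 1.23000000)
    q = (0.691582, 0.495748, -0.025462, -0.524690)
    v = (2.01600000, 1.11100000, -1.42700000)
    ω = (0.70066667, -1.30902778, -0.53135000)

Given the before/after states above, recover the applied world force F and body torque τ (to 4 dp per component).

F = (1.6000, 1.1000, -2.7000)
τ = (-0.0500, -0.0500, -0.0900)

rate change Δω = (0.00066667, -0.00902778, -0.03135000)
I·α + gyro = (-0.0500, -0.0500, -0.0900)
v₁ − v₀ = (0.01600000, 0.01100000, -0.02700000)
applied force F = (1.6000, 1.1000, -2.7000)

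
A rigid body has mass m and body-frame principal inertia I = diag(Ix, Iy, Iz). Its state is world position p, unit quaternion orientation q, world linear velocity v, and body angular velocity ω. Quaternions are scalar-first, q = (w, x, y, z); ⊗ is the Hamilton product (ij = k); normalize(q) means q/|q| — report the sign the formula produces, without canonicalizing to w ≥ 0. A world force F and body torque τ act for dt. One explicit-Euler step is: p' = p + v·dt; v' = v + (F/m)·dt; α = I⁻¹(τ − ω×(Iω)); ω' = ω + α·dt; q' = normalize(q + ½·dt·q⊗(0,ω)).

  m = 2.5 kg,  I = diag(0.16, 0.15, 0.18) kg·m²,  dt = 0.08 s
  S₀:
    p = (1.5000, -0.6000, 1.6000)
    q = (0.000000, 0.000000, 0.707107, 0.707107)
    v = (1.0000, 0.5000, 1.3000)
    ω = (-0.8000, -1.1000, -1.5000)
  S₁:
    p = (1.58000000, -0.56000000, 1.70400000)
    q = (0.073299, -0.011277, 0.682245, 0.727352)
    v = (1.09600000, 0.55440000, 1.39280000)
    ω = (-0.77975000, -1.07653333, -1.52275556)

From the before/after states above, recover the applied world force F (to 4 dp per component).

F = (3.0000, 1.7000, 2.9000)

velocity change Δv = (0.09600000, 0.05440000, 0.09280000)
applied force F = (3.0000, 1.7000, 2.9000)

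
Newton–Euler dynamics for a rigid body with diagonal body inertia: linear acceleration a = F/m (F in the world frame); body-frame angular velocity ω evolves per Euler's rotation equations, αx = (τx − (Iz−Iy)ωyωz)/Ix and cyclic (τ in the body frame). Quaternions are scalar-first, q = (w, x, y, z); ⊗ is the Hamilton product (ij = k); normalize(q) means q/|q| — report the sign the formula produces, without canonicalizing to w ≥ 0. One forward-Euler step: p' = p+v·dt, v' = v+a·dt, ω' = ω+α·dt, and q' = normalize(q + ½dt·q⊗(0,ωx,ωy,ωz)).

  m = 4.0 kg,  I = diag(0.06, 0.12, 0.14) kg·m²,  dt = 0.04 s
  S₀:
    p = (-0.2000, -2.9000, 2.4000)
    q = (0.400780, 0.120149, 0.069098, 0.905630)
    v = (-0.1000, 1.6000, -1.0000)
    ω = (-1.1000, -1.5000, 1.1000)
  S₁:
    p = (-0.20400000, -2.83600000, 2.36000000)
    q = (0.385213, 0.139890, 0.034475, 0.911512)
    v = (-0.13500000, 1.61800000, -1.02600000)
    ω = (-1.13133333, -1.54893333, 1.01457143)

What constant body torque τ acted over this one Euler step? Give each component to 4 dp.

rate change Δω = (-0.03133333, -0.04893333, -0.08542857)
precession coupling = (-0.0330, 0.0968, 0.0990)
τ = I·(Δω/dt) + ω₀×(Iω₀) = (-0.0800, -0.0500, -0.2000)

τ = (-0.0800, -0.0500, -0.2000)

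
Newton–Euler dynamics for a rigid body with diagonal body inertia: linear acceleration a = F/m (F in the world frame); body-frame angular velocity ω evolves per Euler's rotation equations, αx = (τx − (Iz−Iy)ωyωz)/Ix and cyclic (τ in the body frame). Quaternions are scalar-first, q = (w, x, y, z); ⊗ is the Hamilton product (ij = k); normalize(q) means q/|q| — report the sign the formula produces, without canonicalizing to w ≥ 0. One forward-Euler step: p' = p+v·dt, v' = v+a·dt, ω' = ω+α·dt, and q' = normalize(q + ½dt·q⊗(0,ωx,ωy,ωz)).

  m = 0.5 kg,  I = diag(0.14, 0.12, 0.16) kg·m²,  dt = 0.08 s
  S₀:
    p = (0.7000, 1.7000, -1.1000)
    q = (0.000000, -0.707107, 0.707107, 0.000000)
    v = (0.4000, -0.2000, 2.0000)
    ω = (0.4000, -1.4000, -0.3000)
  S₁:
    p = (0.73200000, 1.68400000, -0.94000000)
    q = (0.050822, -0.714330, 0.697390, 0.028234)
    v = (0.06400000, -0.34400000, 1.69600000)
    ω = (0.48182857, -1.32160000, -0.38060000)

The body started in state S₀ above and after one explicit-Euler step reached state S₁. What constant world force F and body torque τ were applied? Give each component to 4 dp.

v₁ − v₀ = (-0.33600000, -0.14400000, -0.30400000)
m·(v₁−v₀)/dt = (-2.1000, -0.9000, -1.9000)
ω₁ − ω₀ = (0.08182857, 0.07840000, -0.08060000)
I·α + gyro = (0.1600, 0.1200, -0.1500)

F = (-2.1000, -0.9000, -1.9000)
τ = (0.1600, 0.1200, -0.1500)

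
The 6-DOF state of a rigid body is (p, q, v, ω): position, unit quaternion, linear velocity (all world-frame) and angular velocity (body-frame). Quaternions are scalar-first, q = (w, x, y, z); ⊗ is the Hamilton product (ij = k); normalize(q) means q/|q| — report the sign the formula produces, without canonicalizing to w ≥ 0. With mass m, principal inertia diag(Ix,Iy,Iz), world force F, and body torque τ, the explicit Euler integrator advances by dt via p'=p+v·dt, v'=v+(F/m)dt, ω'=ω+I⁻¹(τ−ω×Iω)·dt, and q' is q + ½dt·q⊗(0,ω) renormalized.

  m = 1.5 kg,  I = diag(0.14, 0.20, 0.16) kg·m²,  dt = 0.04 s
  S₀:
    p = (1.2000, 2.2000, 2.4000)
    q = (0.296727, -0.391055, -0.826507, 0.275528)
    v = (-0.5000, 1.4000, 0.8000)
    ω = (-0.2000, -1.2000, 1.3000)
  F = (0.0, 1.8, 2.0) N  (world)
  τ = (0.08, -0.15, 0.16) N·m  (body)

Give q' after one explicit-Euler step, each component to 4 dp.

q' = (0.2680, -0.4069, -0.8240, 0.2891)

Hamilton product q⊗(0,ω) = (-1.4282058, -0.8031709, 0.0971935, 0.6897097)
updated quaternion q' = (0.2680, -0.4069, -0.8240, 0.2891)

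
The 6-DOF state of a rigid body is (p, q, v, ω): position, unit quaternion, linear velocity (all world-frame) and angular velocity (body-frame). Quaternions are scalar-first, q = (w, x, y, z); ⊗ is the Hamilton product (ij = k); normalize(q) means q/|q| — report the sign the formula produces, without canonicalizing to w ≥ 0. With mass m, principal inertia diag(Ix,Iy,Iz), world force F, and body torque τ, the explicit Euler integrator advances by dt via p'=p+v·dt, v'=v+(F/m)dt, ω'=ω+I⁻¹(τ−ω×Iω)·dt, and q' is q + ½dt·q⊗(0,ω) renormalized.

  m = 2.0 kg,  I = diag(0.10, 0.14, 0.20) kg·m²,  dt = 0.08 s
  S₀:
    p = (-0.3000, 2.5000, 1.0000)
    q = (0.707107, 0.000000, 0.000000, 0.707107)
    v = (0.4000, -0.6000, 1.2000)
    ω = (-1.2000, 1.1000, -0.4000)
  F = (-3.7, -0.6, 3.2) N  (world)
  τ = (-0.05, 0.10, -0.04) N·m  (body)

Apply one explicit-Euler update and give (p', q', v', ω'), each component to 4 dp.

p' = (-0.2680, 2.4520, 1.0960)
q' = (0.7168, -0.0649, -0.0028, 0.6942)
v' = (0.2520, -0.6240, 1.3280)
ω' = (-1.2189, 1.1846, -0.3949)

α = I⁻¹(τ − ω×Iω) = (-0.2360, 1.0571, 0.0640)
new body rate ω' = (-1.2189, 1.1846, -0.3949)
Hamilton product q⊗(0,ω) = (0.2828428, -1.6263461, -0.0707107, -0.2828428)
q + ½dt·q⊗(0,ω), renormalized = (0.7168, -0.0649, -0.0028, 0.6942)
new position p' = (-0.2680, 2.4520, 1.0960)
new velocity v' = (0.2520, -0.6240, 1.3280)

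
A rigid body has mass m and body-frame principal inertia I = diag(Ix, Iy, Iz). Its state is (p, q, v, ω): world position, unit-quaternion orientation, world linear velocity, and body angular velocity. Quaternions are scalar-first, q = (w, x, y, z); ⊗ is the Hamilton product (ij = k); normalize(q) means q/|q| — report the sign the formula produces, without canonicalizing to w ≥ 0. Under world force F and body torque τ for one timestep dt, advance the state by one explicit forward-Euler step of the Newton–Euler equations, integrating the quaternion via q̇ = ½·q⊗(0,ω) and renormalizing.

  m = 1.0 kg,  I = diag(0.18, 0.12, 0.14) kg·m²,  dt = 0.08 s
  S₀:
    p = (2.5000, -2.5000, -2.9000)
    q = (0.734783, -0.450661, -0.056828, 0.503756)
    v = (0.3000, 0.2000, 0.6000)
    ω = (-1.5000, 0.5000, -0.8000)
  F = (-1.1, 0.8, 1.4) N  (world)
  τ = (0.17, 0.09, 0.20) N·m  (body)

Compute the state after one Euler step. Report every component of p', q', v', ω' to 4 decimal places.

angular accel α = (0.9889, 0.3500, 1.1071)
ω' = ω + α·dt = (-1.4209, 0.5280, -0.7114)
2q̇ = q⊗(0,ω) = (-0.2445727, -1.3085901, -0.7487713, -0.8983989)
updated quaternion q' = (0.7232, -0.5017, -0.0866, 0.4666)
a = (-1.1000, 0.8000, 1.4000)
p' = p + v·dt = (2.5240, -2.4840, -2.8520)
new velocity v' = (0.2120, 0.2640, 0.7120)

p' = (2.5240, -2.4840, -2.8520)
q' = (0.7232, -0.5017, -0.0866, 0.4666)
v' = (0.2120, 0.2640, 0.7120)
ω' = (-1.4209, 0.5280, -0.7114)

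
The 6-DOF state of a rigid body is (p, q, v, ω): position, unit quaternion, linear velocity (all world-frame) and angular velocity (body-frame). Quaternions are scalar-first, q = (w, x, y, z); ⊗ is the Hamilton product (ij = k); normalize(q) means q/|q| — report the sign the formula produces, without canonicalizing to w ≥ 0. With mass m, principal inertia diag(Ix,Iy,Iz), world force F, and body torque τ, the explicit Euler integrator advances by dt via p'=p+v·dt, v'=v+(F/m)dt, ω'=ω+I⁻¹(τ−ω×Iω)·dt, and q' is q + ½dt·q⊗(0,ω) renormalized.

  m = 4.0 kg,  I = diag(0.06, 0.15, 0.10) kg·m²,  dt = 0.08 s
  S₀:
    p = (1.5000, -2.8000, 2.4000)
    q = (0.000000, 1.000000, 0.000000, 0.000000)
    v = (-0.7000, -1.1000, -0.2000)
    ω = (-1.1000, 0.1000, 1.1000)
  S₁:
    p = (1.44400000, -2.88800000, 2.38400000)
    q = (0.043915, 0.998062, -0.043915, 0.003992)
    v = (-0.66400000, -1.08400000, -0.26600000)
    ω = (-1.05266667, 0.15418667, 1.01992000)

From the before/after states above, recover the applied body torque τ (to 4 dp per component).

τ = (0.0300, 0.1500, -0.1100)

ω₁ − ω₀ = (0.04733333, 0.05418667, -0.08008000)
ω₀×(Iω₀) = (-0.0055, 0.0484, -0.0099)
τ = I·(Δω/dt) + ω₀×(Iω₀) = (0.0300, 0.1500, -0.1100)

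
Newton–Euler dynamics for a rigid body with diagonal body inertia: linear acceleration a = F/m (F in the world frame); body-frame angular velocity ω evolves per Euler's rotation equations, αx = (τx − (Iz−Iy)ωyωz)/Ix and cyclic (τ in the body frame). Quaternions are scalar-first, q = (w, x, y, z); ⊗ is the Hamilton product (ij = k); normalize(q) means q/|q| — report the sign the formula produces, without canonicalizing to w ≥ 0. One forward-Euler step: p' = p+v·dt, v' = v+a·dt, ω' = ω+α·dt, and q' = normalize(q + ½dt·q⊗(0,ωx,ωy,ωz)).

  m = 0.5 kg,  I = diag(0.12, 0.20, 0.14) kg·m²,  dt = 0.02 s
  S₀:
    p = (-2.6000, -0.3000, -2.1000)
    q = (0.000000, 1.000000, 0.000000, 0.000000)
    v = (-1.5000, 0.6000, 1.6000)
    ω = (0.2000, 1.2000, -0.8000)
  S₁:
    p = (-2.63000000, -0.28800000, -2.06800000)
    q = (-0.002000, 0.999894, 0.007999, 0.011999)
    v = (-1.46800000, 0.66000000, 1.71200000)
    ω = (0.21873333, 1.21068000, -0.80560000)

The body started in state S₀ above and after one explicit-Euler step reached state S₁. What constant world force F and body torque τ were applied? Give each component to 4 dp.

F = (0.8000, 1.5000, 2.8000)
τ = (0.1700, 0.1100, -0.0200)

v₁ − v₀ = (0.03200000, 0.06000000, 0.11200000)
m·(v₁−v₀)/dt = (0.8000, 1.5000, 2.8000)
rate change Δω = (0.01873333, 0.01068000, -0.00560000)
ω₀×(Iω₀) = (0.0576, 0.0032, 0.0192)
I·α + gyro = (0.1700, 0.1100, -0.0200)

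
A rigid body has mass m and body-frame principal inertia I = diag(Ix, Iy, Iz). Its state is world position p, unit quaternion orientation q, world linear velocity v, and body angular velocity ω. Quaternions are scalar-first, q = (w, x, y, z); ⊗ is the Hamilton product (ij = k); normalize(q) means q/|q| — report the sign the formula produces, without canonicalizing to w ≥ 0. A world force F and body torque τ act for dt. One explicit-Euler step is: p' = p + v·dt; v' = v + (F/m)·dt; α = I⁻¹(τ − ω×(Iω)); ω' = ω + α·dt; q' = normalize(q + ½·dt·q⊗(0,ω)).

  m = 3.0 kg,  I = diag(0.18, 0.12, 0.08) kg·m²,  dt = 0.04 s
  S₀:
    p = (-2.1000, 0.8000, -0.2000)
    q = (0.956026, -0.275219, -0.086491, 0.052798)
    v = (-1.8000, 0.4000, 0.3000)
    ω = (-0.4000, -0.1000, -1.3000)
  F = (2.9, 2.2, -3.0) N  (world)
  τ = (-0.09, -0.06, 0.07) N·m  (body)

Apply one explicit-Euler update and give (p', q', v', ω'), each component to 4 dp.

a = F/m = (0.9667, 0.7333, -1.0000)
new position p' = (-2.1720, 0.8160, -0.1880)
v + (F/m)dt = (-1.7613, 0.4293, 0.2600)
gyro term ω×Iω = (-0.0052, 0.0520, -0.0024)
(τ − ω×Iω)/I = (-0.4711, -0.9333, 0.9050)
new body rate ω' = (-0.4188, -0.1373, -1.2638)
Hamilton product q⊗(0,ω) = (-0.0500993, -0.2646923, -0.4745065, -1.2499083)
q + ½dt·q⊗(0,ω), renormalized = (0.9547, -0.2804, -0.0959, 0.0278)

p' = (-2.1720, 0.8160, -0.1880)
q' = (0.9547, -0.2804, -0.0959, 0.0278)
v' = (-1.7613, 0.4293, 0.2600)
ω' = (-0.4188, -0.1373, -1.2638)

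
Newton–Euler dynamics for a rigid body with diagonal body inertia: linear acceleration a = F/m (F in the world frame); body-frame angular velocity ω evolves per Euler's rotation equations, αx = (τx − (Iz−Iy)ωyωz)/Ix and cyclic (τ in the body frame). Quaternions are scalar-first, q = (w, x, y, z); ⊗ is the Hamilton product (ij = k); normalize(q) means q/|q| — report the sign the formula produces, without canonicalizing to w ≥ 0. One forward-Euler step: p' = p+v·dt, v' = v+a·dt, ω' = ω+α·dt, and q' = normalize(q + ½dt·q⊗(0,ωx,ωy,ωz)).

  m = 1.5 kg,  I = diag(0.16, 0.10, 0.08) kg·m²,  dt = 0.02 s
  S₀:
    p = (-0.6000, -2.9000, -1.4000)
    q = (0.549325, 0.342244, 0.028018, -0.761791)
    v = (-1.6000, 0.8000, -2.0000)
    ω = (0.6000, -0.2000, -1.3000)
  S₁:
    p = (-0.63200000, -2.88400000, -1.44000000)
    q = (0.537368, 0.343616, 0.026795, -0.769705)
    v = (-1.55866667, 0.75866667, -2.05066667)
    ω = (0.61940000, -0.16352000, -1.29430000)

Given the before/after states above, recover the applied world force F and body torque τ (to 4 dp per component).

rate change Δω = (0.01940000, 0.03648000, 0.00570000)
I·α + gyro = (0.1500, 0.1200, 0.0300)
Δv = v₁−v₀ = (0.04133333, -0.04133333, -0.05066667)
m·(v₁−v₀)/dt = (3.1000, -3.1000, -3.8000)

F = (3.1000, -3.1000, -3.8000)
τ = (0.1500, 0.1200, 0.0300)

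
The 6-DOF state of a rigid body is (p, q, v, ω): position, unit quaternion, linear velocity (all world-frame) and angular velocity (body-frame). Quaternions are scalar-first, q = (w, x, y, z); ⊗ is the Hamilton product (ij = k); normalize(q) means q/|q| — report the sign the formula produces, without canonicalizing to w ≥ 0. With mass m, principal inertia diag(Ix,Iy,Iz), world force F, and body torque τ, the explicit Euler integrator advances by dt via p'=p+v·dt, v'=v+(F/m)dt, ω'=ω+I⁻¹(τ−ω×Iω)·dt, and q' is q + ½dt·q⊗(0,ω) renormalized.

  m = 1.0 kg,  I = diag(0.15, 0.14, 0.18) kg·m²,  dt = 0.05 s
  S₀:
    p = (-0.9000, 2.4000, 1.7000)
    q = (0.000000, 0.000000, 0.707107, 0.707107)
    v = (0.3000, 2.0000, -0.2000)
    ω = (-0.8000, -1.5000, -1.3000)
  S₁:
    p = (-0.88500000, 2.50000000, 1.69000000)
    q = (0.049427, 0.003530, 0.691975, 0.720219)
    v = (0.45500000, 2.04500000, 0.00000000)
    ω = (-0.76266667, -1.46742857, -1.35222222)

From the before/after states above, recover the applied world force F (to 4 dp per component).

F = (3.1000, 0.9000, 4.0000)

Δv = v₁−v₀ = (0.15500000, 0.04500000, 0.20000000)
applied force F = (3.1000, 0.9000, 4.0000)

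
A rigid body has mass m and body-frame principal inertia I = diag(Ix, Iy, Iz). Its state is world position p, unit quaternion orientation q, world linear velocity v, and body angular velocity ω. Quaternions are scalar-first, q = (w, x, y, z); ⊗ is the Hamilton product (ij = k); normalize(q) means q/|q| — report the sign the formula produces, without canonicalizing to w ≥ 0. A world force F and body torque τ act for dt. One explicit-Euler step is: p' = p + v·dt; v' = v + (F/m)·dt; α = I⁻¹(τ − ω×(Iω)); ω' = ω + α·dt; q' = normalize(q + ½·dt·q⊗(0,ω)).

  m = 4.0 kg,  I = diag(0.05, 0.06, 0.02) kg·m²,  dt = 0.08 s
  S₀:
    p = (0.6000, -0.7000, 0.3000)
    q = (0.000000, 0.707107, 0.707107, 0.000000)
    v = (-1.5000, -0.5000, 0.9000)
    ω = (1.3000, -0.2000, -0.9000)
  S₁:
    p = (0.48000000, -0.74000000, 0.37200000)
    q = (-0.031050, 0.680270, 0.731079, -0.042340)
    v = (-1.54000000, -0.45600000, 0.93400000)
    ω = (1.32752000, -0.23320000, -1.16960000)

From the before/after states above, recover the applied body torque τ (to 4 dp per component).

τ = (0.0100, -0.0600, -0.0700)

Δω = ω₁−ω₀ = (0.02752000, -0.03320000, -0.26960000)
ω₀×(Iω₀) = (-0.0072, -0.0351, -0.0026)
applied torque τ = (0.0100, -0.0600, -0.0700)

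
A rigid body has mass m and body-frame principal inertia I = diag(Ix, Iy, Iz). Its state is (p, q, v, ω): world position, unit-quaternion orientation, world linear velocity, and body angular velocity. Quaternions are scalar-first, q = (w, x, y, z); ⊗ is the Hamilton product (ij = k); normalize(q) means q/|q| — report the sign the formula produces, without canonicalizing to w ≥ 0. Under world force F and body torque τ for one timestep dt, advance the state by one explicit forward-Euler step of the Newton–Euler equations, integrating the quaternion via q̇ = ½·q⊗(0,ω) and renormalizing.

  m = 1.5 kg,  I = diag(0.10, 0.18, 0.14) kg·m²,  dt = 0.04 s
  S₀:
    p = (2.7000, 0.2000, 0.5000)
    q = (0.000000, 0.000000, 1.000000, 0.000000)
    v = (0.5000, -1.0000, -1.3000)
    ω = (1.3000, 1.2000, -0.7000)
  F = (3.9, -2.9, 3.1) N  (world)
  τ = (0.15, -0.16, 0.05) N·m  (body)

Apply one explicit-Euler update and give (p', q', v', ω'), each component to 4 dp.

a = F/m = (2.6000, -1.9333, 2.0667)
p + v·dt = (2.7200, 0.1600, 0.4480)
v + (F/m)dt = (0.6040, -1.0773, -1.2173)
gyro term ω×Iω = (0.0336, 0.0364, 0.1248)
α = I⁻¹(τ − ω×Iω) = (1.1640, -1.0911, -0.5343)
new body rate ω' = (1.3466, 1.1564, -0.7214)
2q̇ = q⊗(0,ω) = (-1.2000000, -0.7000000, 0.0000000, -1.3000000)
q + ½dt·q⊗(0,ω), renormalized = (-0.0240, -0.0140, 0.9993, -0.0260)

p' = (2.7200, 0.1600, 0.4480)
q' = (-0.0240, -0.0140, 0.9993, -0.0260)
v' = (0.6040, -1.0773, -1.2173)
ω' = (1.3466, 1.1564, -0.7214)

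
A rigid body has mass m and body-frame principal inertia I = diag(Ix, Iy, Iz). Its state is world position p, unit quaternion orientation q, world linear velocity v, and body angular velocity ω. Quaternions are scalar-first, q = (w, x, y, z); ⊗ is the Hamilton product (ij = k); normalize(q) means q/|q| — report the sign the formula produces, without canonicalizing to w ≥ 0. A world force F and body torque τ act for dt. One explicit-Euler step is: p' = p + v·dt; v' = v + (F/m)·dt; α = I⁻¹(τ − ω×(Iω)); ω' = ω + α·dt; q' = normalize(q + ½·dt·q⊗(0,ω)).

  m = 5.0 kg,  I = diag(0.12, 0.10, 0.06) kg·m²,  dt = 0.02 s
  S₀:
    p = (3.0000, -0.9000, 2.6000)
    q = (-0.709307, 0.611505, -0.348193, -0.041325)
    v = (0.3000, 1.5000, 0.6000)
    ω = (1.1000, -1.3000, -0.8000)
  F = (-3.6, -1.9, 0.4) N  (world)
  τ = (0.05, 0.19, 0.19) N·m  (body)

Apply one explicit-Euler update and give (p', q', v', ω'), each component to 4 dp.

p' = (3.0060, -0.8700, 2.6120)
q' = (-0.7208, 0.6058, -0.3345, -0.0398)
v' = (0.2856, 1.4924, 0.6016)
ω' = (1.1153, -1.2514, -0.7462)

ω×(Iω) gyroscopic = (-0.0416, -0.0528, 0.0286)
(τ − ω×Iω)/I = (0.7633, 2.4280, 2.6900)
new body rate ω' = (1.1153, -1.2514, -0.7462)
Hamilton product q⊗(0,ω) = (-1.1583664, -0.5554058, 1.3658456, 0.1555014)
q' = normalize(q + ½dt·q⊗(0,ω)) = (-0.7208, 0.6058, -0.3345, -0.0398)
a = F/m = (-0.7200, -0.3800, 0.0800)
p + v·dt = (3.0060, -0.8700, 2.6120)
new velocity v' = (0.2856, 1.4924, 0.6016)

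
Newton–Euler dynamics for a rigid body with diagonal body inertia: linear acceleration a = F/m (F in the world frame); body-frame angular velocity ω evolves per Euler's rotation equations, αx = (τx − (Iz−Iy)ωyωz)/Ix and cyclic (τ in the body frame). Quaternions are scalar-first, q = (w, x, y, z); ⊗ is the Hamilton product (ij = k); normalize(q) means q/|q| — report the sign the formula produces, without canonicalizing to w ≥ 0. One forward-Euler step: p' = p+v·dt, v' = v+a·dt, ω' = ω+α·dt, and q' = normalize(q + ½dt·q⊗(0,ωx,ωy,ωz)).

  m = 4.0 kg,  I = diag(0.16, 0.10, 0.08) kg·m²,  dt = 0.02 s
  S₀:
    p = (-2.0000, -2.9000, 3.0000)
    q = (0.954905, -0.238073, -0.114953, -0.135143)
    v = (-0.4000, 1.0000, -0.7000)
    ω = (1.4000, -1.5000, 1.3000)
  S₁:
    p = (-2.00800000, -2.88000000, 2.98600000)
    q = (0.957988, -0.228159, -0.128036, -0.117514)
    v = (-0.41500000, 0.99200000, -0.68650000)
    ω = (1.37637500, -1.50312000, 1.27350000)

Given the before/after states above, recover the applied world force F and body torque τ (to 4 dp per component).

F = (-3.0000, -1.6000, 2.7000)
τ = (-0.1500, 0.1300, 0.0200)

v₁ − v₀ = (-0.01500000, -0.00800000, 0.01350000)
applied force F = (-3.0000, -1.6000, 2.7000)
Δω = ω₁−ω₀ = (-0.02362500, -0.00312000, -0.02650000)
ω₀×(Iω₀) = (0.0390, 0.1456, 0.1260)
applied torque τ = (-0.1500, 0.1300, 0.0200)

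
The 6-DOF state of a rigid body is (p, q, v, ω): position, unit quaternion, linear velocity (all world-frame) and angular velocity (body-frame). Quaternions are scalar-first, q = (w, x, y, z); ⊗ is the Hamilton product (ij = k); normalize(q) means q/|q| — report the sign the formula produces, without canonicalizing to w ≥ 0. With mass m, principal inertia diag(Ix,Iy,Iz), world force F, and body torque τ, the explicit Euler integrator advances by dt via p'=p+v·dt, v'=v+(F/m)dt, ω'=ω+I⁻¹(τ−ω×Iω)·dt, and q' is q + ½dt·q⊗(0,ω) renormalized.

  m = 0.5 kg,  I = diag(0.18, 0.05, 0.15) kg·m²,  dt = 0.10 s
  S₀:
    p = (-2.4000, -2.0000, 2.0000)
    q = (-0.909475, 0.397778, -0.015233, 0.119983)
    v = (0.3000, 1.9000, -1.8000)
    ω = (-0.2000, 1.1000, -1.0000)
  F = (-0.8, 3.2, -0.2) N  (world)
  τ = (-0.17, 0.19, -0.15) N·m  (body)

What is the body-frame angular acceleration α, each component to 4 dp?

gyro term ω×Iω = (-0.1100, 0.0060, 0.0286)
angular accel α = (-0.3333, 3.6800, -1.1907)

α = (-0.3333, 3.6800, -1.1907)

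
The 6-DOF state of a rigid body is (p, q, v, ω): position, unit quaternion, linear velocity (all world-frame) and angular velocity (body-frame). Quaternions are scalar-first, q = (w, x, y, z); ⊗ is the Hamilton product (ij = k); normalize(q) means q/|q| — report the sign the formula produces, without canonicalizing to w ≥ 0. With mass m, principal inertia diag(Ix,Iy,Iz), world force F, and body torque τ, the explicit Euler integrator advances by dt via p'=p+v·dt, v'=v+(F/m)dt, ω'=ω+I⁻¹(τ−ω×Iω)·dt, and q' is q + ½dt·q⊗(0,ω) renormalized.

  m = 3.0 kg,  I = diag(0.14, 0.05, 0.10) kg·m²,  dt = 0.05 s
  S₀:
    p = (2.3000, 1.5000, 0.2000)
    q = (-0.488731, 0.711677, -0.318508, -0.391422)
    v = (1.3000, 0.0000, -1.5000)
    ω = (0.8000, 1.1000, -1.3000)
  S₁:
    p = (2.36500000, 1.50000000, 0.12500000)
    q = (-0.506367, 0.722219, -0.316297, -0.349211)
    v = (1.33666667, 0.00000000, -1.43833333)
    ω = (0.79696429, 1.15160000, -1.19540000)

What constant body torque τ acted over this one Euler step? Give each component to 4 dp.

τ = (-0.0800, 0.0100, 0.1300)

rate change Δω = (-0.00303571, 0.05160000, 0.10460000)
I·α + gyro = (-0.0800, 0.0100, 0.1300)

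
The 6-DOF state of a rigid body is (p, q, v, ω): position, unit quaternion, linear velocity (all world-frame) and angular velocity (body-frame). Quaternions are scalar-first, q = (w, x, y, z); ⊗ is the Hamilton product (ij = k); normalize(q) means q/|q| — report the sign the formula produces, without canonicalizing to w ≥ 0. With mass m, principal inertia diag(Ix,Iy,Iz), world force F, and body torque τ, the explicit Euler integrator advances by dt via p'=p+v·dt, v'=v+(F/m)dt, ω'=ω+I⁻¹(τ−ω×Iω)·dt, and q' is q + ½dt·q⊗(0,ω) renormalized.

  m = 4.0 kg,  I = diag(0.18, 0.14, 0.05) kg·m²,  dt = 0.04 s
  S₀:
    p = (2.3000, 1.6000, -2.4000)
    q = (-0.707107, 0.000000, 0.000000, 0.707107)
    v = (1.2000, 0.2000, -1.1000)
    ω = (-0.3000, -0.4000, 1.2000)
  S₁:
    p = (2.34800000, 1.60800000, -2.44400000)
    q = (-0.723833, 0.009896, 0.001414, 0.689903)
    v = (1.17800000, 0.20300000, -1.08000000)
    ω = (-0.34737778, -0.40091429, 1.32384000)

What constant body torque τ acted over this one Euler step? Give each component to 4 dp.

τ = (-0.1700, -0.0500, 0.1500)

ω₁ − ω₀ = (-0.04737778, -0.00091429, 0.12384000)
τ = I·(Δω/dt) + ω₀×(Iω₀) = (-0.1700, -0.0500, 0.1500)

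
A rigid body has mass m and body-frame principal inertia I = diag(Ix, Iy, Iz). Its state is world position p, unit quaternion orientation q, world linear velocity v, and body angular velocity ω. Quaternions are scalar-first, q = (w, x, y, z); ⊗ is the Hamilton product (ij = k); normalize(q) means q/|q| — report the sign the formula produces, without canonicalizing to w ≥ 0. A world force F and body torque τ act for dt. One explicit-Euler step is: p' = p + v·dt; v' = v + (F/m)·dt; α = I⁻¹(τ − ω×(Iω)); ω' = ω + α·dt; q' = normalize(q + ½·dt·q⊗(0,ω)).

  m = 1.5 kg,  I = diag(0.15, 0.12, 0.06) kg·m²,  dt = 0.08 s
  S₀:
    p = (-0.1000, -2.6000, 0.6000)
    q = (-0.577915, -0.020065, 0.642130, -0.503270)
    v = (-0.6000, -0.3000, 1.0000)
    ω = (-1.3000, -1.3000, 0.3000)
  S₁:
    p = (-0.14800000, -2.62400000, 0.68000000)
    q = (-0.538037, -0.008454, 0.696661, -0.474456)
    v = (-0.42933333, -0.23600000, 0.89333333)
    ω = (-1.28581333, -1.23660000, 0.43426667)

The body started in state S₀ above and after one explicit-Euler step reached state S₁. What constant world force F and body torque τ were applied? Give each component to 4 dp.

F = (3.2000, 1.2000, -2.0000)
τ = (0.0500, 0.0600, 0.0500)

v₁ − v₀ = (0.17066667, 0.06400000, -0.10666667)
applied force F = (3.2000, 1.2000, -2.0000)
rate change Δω = (0.01418667, 0.06340000, 0.13426667)
gyro term ω₀×Iω₀ = (0.0234, -0.0351, -0.0507)
applied torque τ = (0.0500, 0.0600, 0.0500)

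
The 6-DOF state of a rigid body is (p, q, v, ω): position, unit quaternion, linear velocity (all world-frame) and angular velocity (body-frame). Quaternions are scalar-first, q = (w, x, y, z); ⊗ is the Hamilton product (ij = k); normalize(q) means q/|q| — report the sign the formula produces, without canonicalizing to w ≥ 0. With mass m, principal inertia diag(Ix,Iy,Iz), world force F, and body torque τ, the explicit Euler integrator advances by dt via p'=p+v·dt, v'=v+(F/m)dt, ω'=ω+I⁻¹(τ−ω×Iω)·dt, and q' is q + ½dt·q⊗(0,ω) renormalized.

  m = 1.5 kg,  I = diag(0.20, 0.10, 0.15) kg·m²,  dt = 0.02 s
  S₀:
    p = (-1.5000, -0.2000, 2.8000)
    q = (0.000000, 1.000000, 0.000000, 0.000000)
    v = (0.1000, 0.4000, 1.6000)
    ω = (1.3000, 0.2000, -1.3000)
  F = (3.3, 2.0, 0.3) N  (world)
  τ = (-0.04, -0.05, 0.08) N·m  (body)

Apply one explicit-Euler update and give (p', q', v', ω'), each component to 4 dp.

p' = (-1.4980, -0.1920, 2.8320)
q' = (-0.0130, 0.9998, 0.0130, 0.0020)
v' = (0.1440, 0.4267, 1.6040)
ω' = (1.2973, 0.2069, -1.2859)

(τ − ω×Iω)/I = (-0.1350, 0.3450, 0.7067)
ω + α·dt = (1.2973, 0.2069, -1.2859)
Hamilton product q⊗(0,ω) = (-1.3000000, 0.0000000, 1.3000000, 0.2000000)
q' = normalize(q + ½dt·q⊗(0,ω)) = (-0.0130, 0.9998, 0.0130, 0.0020)
a = (2.2000, 1.3333, 0.2000)
p' = p + v·dt = (-1.4980, -0.1920, 2.8320)
new velocity v' = (0.1440, 0.4267, 1.6040)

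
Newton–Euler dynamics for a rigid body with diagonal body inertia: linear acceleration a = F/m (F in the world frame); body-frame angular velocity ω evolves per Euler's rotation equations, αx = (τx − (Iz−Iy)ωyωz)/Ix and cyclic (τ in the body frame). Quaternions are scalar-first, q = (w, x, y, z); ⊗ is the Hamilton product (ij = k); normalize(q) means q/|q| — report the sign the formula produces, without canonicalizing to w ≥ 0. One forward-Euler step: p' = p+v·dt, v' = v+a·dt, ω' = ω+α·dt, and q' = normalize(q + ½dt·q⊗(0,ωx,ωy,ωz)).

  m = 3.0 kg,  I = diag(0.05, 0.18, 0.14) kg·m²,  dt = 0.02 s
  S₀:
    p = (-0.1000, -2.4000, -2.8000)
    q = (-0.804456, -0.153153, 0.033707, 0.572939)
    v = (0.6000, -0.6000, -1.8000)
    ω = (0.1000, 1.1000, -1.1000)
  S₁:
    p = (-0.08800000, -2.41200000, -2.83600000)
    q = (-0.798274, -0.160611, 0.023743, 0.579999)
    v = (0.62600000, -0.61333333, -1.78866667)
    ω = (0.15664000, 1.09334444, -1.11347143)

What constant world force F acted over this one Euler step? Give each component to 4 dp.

F = (3.9000, -2.0000, 1.7000)

Δv = v₁−v₀ = (0.02600000, -0.01333333, 0.01133333)
m·(v₁−v₀)/dt = (3.9000, -2.0000, 1.7000)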